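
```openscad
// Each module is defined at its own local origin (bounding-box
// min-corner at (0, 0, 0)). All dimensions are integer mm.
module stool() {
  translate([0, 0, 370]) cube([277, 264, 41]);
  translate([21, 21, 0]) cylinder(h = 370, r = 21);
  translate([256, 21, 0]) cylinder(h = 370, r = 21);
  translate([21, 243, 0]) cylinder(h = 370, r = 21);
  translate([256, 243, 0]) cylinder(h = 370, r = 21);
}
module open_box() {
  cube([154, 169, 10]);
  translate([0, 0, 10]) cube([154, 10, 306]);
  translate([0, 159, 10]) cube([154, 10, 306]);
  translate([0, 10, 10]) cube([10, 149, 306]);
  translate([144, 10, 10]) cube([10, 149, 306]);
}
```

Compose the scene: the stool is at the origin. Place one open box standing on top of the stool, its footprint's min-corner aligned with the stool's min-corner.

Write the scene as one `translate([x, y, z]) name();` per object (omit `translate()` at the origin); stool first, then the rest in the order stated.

stool();
translate([0, 0, 411]) open_box();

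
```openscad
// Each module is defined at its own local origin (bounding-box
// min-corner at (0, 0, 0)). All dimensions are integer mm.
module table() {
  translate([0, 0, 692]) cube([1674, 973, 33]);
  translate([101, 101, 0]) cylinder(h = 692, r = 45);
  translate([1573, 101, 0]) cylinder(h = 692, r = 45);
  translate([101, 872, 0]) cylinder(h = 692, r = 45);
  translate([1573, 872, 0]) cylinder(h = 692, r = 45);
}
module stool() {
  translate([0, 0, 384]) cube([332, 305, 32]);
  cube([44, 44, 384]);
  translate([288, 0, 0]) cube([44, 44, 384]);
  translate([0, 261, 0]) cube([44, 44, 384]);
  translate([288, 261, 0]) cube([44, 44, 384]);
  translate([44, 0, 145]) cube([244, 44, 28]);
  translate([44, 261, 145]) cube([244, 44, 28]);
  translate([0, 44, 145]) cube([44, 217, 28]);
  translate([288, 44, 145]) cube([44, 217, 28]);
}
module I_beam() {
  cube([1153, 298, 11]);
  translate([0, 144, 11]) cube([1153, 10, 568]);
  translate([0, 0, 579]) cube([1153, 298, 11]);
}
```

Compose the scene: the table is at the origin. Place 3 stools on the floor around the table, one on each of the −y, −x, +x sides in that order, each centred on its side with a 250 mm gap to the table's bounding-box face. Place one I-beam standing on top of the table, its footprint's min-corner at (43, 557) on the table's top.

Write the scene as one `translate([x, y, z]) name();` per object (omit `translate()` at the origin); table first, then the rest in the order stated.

table();
translate([671, -555, 0]) stool();
translate([-582, 334, 0]) stool();
translate([1924, 334, 0]) stool();
translate([43, 557, 725]) I_beam();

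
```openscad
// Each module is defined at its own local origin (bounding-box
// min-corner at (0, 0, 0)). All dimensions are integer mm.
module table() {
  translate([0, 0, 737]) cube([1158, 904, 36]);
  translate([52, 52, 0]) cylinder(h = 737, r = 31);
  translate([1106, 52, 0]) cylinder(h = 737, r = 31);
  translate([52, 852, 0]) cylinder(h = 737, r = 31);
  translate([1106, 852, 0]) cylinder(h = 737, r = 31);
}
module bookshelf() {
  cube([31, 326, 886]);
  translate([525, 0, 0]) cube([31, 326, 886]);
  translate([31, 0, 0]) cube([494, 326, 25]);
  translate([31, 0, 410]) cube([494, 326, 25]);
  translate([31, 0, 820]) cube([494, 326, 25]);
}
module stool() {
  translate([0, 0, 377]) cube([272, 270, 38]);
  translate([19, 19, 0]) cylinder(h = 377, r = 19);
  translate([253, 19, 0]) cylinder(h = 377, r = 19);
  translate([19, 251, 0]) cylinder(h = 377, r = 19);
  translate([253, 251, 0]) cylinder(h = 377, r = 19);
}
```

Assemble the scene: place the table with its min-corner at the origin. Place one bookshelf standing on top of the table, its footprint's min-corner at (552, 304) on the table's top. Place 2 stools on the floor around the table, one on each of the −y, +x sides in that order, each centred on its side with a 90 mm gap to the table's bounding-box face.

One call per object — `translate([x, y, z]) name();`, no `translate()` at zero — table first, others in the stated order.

table();
translate([552, 304, 773]) bookshelf();
translate([443, -360, 0]) stool();
translate([1248, 317, 0]) stool();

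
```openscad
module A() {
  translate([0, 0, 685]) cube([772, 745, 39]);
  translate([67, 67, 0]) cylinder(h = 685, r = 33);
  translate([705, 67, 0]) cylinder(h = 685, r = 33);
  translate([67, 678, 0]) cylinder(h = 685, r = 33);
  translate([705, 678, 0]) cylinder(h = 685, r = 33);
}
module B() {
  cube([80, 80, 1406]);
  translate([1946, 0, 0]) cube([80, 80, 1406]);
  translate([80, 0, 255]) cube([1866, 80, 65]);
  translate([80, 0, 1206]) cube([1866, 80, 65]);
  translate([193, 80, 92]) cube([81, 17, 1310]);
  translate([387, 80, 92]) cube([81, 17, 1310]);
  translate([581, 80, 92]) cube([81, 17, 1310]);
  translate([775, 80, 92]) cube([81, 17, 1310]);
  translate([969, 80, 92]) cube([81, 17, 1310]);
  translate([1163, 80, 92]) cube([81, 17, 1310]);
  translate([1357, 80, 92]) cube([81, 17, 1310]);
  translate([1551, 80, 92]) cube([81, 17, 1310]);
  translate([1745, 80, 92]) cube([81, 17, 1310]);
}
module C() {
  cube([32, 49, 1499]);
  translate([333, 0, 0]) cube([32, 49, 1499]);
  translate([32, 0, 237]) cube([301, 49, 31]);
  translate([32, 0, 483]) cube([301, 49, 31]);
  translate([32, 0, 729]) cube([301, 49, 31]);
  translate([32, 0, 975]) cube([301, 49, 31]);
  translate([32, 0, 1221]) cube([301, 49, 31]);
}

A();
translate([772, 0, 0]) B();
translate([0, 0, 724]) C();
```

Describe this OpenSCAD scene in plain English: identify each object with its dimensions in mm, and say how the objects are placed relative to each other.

A is a rectangular dining table. The top is 772×745×39 mm with its upper surface at z = 724 mm. It stands on four round legs of 66 mm diameter, each leg's bounding box inset 34 mm from the nearest pair of top edges, running from the floor to the underside of the top.

B is a fence section. Two 80×80 mm posts, 1406 mm tall, stand on the floor with a clear span of 1866 mm between their inner faces. Two horizontal rails of 80×65 mm section span the gap between the posts with their undersides at z = 255 mm and z = 1206 mm, flush with the posts' −y face. 9 pickets, each 81 mm wide, 17 mm thick and 1310 mm tall, are fixed to the +y face of the rails with their bottoms at z = 92 mm, evenly spaced across the span with equal gaps (rounded down to the nearest mm) at the −x end and between each pair — any rounding remainder accumulates at the +x end.

C is a straight ladder. Two 32×49 mm vertical rails, 1499 mm tall, stand 365 mm apart (outside-to-outside) with their front faces coplanar on the −y side. 5 rungs, each 49 mm deep and 31 mm tall, span between the inner faces of the rails, front faces flush with the rails. The lowest rung's underside is at z = 237 mm and rungs are spaced 246 mm apart (underside to underside).

The fence section is against the table's +x side, with their −y faces flush. The ladder is on top of the table.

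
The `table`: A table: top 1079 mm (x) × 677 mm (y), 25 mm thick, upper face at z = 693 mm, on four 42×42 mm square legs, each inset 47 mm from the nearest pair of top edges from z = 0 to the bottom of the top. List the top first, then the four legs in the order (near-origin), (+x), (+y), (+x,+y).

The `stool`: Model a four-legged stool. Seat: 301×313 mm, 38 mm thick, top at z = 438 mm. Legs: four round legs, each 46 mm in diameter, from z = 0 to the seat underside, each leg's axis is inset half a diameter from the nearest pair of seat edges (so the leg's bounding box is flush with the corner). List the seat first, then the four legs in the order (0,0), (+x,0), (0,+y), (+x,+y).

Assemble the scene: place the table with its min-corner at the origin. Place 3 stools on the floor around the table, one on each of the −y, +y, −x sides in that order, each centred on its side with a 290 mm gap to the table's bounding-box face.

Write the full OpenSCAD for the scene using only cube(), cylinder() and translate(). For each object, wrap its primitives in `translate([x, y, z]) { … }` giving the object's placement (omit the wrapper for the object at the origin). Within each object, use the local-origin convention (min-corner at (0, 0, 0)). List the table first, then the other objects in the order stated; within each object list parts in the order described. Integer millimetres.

translate([0, 0, 668]) cube([1079, 677, 25]);
translate([47, 47, 0]) cube([42, 42, 668]);
translate([990, 47, 0]) cube([42, 42, 668]);
translate([47, 588, 0]) cube([42, 42, 668]);
translate([990, 588, 0]) cube([42, 42, 668]);
translate([389, -603, 0]) {
  translate([0, 0, 400]) cube([301, 313, 38]);
  translate([23, 23, 0]) cylinder(h = 400, r = 23);
  translate([278, 23, 0]) cylinder(h = 400, r = 23);
  translate([23, 290, 0]) cylinder(h = 400, r = 23);
  translate([278, 290, 0]) cylinder(h = 400, r = 23);
}
translate([389, 967, 0]) {
  translate([0, 0, 400]) cube([301, 313, 38]);
  translate([23, 23, 0]) cylinder(h = 400, r = 23);
  translate([278, 23, 0]) cylinder(h = 400, r = 23);
  translate([23, 290, 0]) cylinder(h = 400, r = 23);
  translate([278, 290, 0]) cylinder(h = 400, r = 23);
}
translate([-591, 182, 0]) {
  translate([0, 0, 400]) cube([301, 313, 38]);
  translate([23, 23, 0]) cylinder(h = 400, r = 23);
  translate([278, 23, 0]) cylinder(h = 400, r = 23);
  translate([23, 290, 0]) cylinder(h = 400, r = 23);
  translate([278, 290, 0]) cylinder(h = 400, r = 23);
}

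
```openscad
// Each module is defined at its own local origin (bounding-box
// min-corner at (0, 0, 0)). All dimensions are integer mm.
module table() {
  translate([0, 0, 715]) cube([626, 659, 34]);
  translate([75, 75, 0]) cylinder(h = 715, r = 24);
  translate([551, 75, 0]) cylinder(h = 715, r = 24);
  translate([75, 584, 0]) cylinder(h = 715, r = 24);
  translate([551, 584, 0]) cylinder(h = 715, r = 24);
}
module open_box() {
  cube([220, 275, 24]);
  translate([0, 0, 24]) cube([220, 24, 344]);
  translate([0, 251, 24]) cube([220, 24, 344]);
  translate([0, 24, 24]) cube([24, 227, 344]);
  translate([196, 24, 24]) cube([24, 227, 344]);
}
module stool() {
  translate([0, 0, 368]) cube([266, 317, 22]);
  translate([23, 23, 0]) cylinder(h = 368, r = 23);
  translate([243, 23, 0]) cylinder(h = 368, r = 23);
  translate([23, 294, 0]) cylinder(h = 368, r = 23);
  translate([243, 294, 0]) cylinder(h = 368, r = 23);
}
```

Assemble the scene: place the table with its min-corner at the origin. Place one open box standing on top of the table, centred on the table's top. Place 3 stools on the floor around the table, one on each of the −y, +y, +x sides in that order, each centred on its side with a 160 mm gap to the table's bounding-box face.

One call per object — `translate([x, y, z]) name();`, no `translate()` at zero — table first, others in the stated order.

table();
translate([203, 192, 749]) open_box();
translate([180, -477, 0]) stool();
translate([180, 819, 0]) stool();
translate([786, 171, 0]) stool();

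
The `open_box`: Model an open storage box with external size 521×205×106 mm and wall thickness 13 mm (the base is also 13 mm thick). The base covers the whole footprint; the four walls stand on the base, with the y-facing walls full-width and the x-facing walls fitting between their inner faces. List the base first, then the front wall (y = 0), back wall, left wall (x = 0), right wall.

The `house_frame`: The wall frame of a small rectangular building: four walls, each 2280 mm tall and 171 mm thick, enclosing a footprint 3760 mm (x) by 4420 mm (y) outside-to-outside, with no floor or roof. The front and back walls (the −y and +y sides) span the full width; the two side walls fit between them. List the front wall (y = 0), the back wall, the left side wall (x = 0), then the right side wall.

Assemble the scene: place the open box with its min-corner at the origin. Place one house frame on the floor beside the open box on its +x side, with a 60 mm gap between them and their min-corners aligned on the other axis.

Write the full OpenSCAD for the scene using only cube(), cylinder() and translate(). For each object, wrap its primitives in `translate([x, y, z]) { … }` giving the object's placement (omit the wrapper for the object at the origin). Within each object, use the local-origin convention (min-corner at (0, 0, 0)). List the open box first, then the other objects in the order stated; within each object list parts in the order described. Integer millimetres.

cube([521, 205, 13]);
translate([0, 0, 13]) cube([521, 13, 93]);
translate([0, 192, 13]) cube([521, 13, 93]);
translate([0, 13, 13]) cube([13, 179, 93]);
translate([508, 13, 13]) cube([13, 179, 93]);
translate([581, 0, 0]) {
  cube([3760, 171, 2280]);
  translate([0, 4249, 0]) cube([3760, 171, 2280]);
  translate([0, 171, 0]) cube([171, 4078, 2280]);
  translate([3589, 171, 0]) cube([171, 4078, 2280]);
}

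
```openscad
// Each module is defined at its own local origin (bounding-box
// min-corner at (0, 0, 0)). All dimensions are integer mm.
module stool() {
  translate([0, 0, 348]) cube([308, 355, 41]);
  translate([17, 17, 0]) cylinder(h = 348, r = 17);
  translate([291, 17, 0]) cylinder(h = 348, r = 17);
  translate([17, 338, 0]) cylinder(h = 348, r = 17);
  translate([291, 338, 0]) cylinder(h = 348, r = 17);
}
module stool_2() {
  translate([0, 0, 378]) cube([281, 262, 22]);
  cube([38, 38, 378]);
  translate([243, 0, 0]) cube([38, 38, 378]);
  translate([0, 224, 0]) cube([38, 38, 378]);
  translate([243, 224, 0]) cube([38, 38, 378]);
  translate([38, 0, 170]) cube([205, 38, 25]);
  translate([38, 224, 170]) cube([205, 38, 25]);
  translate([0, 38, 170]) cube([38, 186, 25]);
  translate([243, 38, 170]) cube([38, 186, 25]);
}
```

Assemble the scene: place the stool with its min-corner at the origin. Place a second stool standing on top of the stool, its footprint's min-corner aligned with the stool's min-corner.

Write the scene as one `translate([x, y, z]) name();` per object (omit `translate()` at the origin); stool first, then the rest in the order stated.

stool();
translate([0, 0, 389]) stool_2();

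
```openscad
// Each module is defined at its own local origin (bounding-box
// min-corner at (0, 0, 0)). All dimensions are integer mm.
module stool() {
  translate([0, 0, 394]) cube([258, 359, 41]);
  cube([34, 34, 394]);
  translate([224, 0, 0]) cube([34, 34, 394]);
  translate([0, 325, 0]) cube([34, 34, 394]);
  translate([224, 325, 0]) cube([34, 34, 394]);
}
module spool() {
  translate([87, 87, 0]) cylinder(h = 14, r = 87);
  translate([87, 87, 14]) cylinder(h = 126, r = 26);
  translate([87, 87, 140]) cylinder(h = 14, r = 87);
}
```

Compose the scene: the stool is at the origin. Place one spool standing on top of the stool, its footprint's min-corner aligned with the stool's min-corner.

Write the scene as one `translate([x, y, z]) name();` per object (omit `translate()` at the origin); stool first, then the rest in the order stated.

stool();
translate([0, 0, 435]) spool();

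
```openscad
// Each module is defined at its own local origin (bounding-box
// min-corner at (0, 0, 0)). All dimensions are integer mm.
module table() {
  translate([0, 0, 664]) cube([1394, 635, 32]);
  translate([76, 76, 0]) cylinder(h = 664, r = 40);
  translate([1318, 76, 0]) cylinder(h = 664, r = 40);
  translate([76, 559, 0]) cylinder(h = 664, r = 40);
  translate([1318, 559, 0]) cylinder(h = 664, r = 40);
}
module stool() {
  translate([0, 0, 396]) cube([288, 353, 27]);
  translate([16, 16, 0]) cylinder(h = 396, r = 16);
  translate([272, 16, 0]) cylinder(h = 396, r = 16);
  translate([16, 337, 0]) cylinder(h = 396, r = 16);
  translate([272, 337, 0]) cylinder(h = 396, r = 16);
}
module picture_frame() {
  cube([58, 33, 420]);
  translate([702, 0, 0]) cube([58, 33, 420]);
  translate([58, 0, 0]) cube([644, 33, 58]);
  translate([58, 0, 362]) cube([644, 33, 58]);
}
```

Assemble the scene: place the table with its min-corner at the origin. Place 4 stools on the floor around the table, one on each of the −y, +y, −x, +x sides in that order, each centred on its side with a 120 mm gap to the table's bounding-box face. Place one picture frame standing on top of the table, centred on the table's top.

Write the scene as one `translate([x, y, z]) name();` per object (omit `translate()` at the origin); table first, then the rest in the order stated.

table();
translate([553, -473, 0]) stool();
translate([553, 755, 0]) stool();
translate([-408, 141, 0]) stool();
translate([1514, 141, 0]) stool();
translate([317, 301, 696]) picture_frame();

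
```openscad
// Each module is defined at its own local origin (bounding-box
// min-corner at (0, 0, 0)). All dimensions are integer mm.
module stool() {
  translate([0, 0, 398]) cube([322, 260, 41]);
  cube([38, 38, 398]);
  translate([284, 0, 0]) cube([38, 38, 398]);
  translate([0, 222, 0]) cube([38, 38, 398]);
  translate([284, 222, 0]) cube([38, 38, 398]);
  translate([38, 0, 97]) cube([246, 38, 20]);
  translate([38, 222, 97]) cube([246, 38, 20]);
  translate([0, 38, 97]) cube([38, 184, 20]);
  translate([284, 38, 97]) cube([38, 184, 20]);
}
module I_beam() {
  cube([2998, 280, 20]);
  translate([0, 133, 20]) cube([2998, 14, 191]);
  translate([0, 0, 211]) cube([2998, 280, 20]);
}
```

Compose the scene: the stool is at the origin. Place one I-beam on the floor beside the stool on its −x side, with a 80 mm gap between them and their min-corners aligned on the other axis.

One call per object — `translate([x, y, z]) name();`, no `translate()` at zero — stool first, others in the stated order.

stool();
translate([-3078, 0, 0]) I_beam();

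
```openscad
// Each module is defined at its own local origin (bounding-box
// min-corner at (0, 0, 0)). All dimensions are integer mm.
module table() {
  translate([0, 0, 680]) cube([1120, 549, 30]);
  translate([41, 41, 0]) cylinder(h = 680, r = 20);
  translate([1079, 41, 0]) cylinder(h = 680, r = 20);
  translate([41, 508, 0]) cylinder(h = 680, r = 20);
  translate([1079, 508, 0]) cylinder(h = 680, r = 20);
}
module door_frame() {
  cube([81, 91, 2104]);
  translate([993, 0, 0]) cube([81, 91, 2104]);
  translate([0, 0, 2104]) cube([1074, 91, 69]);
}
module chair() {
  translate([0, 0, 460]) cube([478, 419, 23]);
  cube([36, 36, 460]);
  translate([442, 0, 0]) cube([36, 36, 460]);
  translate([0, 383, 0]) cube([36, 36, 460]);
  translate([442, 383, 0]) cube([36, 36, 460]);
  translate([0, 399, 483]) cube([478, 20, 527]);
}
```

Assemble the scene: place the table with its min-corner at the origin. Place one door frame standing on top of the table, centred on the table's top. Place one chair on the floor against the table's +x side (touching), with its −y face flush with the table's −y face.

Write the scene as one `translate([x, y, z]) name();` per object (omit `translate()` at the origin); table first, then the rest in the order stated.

table();
translate([23, 229, 710]) door_frame();
translate([1120, 0, 0]) chair();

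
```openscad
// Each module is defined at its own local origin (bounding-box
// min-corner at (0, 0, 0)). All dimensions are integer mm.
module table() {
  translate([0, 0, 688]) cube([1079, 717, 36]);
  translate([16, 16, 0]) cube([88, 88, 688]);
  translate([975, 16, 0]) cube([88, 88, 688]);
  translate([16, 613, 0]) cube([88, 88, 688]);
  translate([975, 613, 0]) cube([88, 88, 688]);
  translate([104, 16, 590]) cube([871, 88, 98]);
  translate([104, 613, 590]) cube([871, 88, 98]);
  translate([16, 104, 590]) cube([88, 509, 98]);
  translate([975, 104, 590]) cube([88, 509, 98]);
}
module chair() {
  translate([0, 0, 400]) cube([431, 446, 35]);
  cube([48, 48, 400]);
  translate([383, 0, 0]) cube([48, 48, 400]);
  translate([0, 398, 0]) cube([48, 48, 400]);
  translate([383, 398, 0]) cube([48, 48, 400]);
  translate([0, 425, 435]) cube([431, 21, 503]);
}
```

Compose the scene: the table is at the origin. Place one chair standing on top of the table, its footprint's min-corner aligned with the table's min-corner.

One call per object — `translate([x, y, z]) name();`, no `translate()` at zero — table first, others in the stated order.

table();
translate([0, 0, 724]) chair();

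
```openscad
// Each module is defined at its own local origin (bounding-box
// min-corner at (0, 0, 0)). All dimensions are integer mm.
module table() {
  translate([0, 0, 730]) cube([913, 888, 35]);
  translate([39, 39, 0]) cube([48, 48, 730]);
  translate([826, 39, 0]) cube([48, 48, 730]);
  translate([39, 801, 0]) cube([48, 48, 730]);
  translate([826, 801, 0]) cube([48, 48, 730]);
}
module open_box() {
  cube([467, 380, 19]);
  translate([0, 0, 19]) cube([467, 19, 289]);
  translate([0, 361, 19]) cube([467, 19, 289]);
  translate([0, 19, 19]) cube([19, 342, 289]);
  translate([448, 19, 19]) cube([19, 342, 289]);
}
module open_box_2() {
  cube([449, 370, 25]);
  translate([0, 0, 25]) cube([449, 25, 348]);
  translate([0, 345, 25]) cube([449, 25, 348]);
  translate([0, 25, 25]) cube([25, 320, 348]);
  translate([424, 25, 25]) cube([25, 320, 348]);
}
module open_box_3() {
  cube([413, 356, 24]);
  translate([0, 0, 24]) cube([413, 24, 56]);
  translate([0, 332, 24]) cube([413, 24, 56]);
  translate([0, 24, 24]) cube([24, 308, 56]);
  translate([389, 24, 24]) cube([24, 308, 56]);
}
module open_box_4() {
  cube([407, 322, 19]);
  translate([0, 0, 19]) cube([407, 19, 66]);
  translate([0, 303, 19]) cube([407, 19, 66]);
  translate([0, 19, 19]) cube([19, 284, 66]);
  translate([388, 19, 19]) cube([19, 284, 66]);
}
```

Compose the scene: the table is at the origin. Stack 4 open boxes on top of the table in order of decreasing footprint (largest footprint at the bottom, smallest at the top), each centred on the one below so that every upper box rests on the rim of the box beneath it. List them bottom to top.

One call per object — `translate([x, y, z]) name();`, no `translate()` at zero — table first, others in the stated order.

table();
translate([223, 254, 765]) open_box();
translate([232, 259, 1073]) open_box_2();
translate([250, 266, 1446]) open_box_3();
translate([253, 283, 1526]) open_box_4();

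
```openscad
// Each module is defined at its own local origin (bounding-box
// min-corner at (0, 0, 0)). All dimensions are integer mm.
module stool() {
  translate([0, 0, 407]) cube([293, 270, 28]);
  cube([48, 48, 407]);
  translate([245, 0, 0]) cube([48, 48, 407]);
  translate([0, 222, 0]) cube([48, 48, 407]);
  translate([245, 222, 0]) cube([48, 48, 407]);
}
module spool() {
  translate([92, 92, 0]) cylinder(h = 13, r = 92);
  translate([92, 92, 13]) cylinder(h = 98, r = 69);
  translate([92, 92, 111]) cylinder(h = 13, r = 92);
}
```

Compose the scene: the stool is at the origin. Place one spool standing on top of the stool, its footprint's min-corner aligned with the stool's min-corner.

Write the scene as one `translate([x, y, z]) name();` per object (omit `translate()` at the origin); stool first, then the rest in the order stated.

stool();
translate([0, 0, 435]) spool();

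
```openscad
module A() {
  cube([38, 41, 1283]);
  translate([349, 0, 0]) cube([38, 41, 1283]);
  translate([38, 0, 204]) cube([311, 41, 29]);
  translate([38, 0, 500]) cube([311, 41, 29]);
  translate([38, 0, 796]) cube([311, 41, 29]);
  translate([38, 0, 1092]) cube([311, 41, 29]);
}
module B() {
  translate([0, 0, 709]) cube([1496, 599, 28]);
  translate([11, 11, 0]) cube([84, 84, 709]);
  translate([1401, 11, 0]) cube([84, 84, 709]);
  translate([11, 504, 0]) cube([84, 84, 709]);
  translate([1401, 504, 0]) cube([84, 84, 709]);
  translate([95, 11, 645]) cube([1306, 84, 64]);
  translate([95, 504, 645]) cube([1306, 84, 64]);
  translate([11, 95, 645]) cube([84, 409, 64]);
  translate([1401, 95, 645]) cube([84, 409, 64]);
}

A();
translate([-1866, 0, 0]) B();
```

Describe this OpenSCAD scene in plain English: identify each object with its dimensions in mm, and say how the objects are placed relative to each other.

A is a straight ladder. Two 38×41 mm vertical rails, 1283 mm tall, stand 387 mm apart (outside-to-outside) with their front faces coplanar on the −y side. 4 rungs, each 41 mm deep and 29 mm tall, span between the inner faces of the rails, front faces flush with the rails. The lowest rung's underside is at z = 204 mm and rungs are spaced 296 mm apart (underside to underside).

B is a rectangular dining table. The top is 1496×599×28 mm with its upper surface at z = 737 mm. It stands on four 84×84 mm square legs, each inset 11 mm from the nearest pair of top edges, running from the floor to the underside of the top. Four apron rails, 84 mm thick and 64 mm tall, run between adjacent legs with their top edges flush with the underside of the top and their outer faces flush with the legs' outer faces.

The table is on the floor beside the ladder on its −x side.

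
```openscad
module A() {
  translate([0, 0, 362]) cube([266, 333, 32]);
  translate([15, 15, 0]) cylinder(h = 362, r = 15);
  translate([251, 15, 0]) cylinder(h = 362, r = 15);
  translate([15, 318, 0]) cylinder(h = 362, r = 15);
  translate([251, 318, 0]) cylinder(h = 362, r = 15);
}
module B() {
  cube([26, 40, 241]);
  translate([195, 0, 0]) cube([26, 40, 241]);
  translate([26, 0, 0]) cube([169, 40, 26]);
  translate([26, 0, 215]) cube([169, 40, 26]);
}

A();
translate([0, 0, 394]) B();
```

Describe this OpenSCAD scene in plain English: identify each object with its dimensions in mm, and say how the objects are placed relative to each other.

A is a four-legged stool. The seat is a 266×333×32 mm slab whose top surface is at z = 394 mm; four round legs, each 30 mm in diameter, run from the floor (z = 0) to the underside of the seat, each leg's axis is inset half a diameter from the nearest pair of seat edges (so the leg's bounding box is flush with the corner).

B is a rectangular picture frame lying in the x–z plane (depth along y). The opening is 169 mm wide (x) by 189 mm tall (z), surrounded by a border 26 mm wide on all four sides. The frame is 40 mm deep and is made of two full-height vertical stiles with two horizontal rails fitted between them.

The picture frame is on top of the stool.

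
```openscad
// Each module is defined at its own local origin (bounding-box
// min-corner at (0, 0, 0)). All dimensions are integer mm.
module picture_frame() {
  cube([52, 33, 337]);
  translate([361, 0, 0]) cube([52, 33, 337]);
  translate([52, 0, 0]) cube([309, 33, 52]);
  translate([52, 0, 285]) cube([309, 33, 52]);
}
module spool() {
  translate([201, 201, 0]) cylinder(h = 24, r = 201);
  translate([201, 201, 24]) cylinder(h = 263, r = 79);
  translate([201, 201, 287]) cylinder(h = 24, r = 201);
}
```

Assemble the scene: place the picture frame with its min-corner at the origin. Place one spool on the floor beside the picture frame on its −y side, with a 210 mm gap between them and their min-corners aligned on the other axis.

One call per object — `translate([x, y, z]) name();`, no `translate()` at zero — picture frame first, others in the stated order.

picture_frame();
translate([0, -612, 0]) spool();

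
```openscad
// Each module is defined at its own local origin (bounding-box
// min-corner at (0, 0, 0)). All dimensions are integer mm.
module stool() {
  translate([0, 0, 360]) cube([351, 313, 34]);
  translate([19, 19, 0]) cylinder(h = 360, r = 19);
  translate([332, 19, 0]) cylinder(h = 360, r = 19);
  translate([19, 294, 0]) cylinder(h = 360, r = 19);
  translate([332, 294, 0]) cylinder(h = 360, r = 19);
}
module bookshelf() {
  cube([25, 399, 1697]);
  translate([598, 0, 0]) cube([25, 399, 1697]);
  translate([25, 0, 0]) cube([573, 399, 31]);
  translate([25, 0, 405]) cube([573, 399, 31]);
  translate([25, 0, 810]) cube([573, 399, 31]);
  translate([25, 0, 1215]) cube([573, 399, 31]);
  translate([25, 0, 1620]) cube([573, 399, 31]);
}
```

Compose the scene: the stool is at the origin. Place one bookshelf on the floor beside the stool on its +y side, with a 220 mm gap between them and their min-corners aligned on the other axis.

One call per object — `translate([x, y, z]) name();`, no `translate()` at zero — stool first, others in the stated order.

stool();
translate([0, 533, 0]) bookshelf();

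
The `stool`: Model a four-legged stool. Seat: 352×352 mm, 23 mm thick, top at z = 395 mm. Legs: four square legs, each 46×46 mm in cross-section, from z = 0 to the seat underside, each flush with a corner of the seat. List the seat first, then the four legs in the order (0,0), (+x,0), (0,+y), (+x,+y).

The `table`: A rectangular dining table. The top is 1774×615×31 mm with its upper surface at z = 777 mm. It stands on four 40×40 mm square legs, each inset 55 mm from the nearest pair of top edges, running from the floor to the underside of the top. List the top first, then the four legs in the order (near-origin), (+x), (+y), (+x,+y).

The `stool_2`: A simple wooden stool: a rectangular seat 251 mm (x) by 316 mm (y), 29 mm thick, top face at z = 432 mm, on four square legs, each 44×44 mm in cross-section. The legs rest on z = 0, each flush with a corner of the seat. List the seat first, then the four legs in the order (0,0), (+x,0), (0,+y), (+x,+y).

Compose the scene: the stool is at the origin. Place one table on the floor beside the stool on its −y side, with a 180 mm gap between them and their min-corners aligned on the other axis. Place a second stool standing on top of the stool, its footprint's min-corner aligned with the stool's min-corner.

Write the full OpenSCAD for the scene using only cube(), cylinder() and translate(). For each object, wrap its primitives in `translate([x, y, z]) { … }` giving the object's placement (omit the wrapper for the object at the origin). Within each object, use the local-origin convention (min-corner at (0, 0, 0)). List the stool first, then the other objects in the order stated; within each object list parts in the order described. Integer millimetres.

translate([0, 0, 372]) cube([352, 352, 23]);
cube([46, 46, 372]);
translate([306, 0, 0]) cube([46, 46, 372]);
translate([0, 306, 0]) cube([46, 46, 372]);
translate([306, 306, 0]) cube([46, 46, 372]);
translate([0, -795, 0]) {
  translate([0, 0, 746]) cube([1774, 615, 31]);
  translate([55, 55, 0]) cube([40, 40, 746]);
  translate([1679, 55, 0]) cube([40, 40, 746]);
  translate([55, 520, 0]) cube([40, 40, 746]);
  translate([1679, 520, 0]) cube([40, 40, 746]);
}
translate([0, 0, 395]) {
  translate([0, 0, 403]) cube([251, 316, 29]);
  cube([44, 44, 403]);
  translate([207, 0, 0]) cube([44, 44, 403]);
  translate([0, 272, 0]) cube([44, 44, 403]);
  translate([207, 272, 0]) cube([44, 44, 403]);
}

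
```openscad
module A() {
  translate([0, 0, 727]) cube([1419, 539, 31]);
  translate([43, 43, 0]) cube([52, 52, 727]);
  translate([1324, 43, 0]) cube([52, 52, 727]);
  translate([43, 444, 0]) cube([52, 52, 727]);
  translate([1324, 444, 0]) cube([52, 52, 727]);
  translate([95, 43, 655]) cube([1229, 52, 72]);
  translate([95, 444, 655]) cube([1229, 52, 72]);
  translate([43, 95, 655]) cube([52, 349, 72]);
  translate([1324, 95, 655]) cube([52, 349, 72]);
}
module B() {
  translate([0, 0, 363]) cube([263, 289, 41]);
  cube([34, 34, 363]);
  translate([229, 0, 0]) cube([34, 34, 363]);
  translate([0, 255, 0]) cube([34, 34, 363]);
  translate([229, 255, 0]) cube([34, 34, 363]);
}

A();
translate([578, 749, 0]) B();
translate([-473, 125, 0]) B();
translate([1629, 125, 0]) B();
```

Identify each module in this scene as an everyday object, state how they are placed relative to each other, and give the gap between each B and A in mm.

A is a table. B is a stool. Three stools sit around the table at the +y, −x, +x sides. The gap between each stool and the table is 210 mm.

Each stool's nearest face is 210 mm from the table's bounding box.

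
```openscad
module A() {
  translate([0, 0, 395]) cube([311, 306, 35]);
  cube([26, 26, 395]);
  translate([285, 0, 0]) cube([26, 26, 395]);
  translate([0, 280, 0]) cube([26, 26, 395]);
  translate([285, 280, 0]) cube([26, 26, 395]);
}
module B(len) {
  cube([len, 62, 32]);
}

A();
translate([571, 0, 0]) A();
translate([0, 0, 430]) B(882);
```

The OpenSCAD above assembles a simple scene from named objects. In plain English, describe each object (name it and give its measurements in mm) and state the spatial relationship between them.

A is a four-legged stool. The seat is a 311×306×35 mm slab whose top surface is at z = 430 mm; four square legs, each 26×26 mm in cross-section, run from the floor (z = 0) to the underside of the seat, each flush with a corner of the seat.

B is a rectangular beam 882 mm long (x), 62 mm deep (y), 32 mm thick (z).

The beam spans the tops of two stools placed 260 mm apart, resting at z = 430 mm.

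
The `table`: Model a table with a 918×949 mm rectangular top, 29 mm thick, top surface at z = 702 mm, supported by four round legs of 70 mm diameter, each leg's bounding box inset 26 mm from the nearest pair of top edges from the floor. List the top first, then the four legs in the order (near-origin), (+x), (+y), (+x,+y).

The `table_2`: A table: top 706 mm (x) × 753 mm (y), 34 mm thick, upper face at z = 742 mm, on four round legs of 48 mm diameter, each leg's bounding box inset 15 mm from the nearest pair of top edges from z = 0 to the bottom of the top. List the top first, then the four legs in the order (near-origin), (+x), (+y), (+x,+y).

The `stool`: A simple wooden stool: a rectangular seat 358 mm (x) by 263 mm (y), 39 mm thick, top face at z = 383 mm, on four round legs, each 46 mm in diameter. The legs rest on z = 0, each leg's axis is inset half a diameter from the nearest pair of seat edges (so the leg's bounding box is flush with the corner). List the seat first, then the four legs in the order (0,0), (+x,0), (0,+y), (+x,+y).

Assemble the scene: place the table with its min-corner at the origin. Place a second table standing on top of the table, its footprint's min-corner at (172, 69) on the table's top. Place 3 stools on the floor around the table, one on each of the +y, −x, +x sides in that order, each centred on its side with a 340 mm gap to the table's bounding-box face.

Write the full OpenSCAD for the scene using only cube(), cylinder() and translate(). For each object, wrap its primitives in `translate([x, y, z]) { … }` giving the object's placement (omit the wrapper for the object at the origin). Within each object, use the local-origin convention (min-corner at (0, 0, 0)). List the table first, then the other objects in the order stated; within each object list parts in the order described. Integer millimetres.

translate([0, 0, 673]) cube([918, 949, 29]);
translate([61, 61, 0]) cylinder(h = 673, r = 35);
translate([857, 61, 0]) cylinder(h = 673, r = 35);
translate([61, 888, 0]) cylinder(h = 673, r = 35);
translate([857, 888, 0]) cylinder(h = 673, r = 35);
translate([172, 69, 702]) {
  translate([0, 0, 708]) cube([706, 753, 34]);
  translate([39, 39, 0]) cylinder(h = 708, r = 24);
  translate([667, 39, 0]) cylinder(h = 708, r = 24);
  translate([39, 714, 0]) cylinder(h = 708, r = 24);
  translate([667, 714, 0]) cylinder(h = 708, r = 24);
}
translate([280, 1289, 0]) {
  translate([0, 0, 344]) cube([358, 263, 39]);
  translate([23, 23, 0]) cylinder(h = 344, r = 23);
  translate([335, 23, 0]) cylinder(h = 344, r = 23);
  translate([23, 240, 0]) cylinder(h = 344, r = 23);
  translate([335, 240, 0]) cylinder(h = 344, r = 23);
}
translate([-698, 343, 0]) {
  translate([0, 0, 344]) cube([358, 263, 39]);
  translate([23, 23, 0]) cylinder(h = 344, r = 23);
  translate([335, 23, 0]) cylinder(h = 344, r = 23);
  translate([23, 240, 0]) cylinder(h = 344, r = 23);
  translate([335, 240, 0]) cylinder(h = 344, r = 23);
}
translate([1258, 343, 0]) {
  translate([0, 0, 344]) cube([358, 263, 39]);
  translate([23, 23, 0]) cylinder(h = 344, r = 23);
  translate([335, 23, 0]) cylinder(h = 344, r = 23);
  translate([23, 240, 0]) cylinder(h = 344, r = 23);
  translate([335, 240, 0]) cylinder(h = 344, r = 23);
}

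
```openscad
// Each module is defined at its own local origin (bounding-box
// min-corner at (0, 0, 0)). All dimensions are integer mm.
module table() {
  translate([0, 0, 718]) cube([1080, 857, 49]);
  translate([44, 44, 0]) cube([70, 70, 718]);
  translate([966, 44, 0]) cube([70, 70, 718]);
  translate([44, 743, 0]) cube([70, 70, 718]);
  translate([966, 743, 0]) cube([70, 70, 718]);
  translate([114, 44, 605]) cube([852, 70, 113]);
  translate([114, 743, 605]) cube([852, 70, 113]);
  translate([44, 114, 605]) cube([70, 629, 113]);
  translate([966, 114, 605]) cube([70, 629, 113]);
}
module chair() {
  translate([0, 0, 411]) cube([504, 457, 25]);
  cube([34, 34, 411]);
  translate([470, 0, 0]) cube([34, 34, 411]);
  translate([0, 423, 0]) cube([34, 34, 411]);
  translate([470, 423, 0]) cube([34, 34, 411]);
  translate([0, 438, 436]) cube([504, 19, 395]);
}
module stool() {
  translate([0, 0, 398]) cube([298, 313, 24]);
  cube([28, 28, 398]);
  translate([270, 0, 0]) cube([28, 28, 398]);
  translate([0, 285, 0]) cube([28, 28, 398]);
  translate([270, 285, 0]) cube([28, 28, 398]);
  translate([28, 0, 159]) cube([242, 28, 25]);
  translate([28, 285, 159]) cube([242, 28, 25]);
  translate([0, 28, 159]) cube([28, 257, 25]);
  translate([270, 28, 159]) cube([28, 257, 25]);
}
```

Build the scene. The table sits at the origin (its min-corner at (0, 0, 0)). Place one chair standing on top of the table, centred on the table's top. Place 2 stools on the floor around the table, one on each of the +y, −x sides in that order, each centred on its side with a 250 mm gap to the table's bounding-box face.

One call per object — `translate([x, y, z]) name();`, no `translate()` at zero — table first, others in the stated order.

table();
translate([288, 200, 767]) chair();
translate([391, 1107, 0]) stool();
translate([-548, 272, 0]) stool();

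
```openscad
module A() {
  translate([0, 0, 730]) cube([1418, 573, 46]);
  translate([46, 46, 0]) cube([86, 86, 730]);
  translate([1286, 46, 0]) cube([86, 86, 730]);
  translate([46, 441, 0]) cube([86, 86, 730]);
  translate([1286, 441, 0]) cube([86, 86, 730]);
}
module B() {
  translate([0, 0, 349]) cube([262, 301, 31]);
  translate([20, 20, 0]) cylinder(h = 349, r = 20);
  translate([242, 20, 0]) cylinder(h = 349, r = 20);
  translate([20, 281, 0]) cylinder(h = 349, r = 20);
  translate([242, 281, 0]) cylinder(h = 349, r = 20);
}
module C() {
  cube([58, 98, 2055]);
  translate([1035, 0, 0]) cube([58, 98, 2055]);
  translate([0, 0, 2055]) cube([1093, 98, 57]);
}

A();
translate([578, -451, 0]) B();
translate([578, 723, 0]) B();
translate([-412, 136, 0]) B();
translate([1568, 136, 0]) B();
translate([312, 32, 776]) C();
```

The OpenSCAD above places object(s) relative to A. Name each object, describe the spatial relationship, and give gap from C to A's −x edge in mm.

The door frame's min-x is at 312; the table's min-x is 0; gap = 312 mm.

A is a table. B is a stool. C is a door frame. Four stools sit around the table at the −y, +y, −x, +x sides. The door frame is on top of the table. The gap from the door frame to the table's −x edge is 312 mm.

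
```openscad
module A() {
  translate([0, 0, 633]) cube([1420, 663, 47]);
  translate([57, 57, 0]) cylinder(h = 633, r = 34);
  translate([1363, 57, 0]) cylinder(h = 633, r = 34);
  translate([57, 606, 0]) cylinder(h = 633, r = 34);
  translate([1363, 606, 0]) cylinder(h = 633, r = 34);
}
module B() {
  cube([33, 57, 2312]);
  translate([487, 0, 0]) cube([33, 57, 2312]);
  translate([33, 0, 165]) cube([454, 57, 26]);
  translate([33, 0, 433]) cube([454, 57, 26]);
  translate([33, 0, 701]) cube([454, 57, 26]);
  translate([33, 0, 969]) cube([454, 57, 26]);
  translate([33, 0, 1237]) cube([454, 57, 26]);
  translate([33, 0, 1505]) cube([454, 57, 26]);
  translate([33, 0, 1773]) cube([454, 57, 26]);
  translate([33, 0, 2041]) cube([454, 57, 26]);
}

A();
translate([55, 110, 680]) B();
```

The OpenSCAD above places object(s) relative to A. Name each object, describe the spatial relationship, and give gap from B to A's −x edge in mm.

The ladder's min-x is at 55; the table's min-x is 0; gap = 55 mm.

A is a table. B is a ladder. The ladder is on top of the table. The gap from the ladder to the table's −x edge is 55 mm.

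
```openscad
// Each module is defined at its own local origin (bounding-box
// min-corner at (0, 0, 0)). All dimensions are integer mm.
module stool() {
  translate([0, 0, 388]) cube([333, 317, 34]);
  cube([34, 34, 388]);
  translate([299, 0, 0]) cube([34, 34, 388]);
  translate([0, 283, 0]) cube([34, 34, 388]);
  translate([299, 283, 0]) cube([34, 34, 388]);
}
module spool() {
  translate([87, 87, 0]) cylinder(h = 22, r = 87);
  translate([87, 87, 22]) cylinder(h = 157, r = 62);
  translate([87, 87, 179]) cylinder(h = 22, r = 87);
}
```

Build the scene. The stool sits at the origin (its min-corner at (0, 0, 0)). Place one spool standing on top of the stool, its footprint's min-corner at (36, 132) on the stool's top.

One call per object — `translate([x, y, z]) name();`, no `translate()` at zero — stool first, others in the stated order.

stool();
translate([36, 132, 422]) spool();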